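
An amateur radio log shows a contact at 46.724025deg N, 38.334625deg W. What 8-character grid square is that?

HN06tr93

Shift to the Maidenhead origin (180°W, 90°S): lon 141.66537, lat 136.72402.
Field: lon ⌊141.66537/20⌋ = 7 → H; lat ⌊136.72402/10⌋ = 13 → N.
Square: lon ⌊1.66537/2⌋ = 0; lat ⌊6.72402/1⌋ = 6.
Subsquare: lon ⌊1.66537/0.0833333⌋ = 19 → t; lat ⌊0.72402/0.0416667⌋ = 17 → r.
Extended square: lon ⌊0.08204/0.00833333⌋ = 9; lat ⌊0.01569/0.00416667⌋ = 3.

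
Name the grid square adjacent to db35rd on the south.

DB35rc

Latitude subsquare d = 3; −1 → 2 = c.
The longitude characters are unchanged.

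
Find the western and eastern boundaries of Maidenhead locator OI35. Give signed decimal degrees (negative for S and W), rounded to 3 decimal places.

Field O=14, I=8: +14·20° lon, +8·10° lat → SW at lon 100°, lat -10°.
Square 3, 5: +3·2° lon, +5·1° lat → SW at lon 106°, lat -5°.
Cell spans 2° lon × 1° lat.
west 106.000, east 108.000.

106.000, 108.000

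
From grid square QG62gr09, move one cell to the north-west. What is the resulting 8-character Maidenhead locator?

Longitude extended square 0; −1 → -1, wraps to 9, carry into subsquare.
Longitude subsquare g = 6; −1 → 5 = f.
Latitude extended square 9; +1 → 10, wraps to 0, carry into subsquare.
Latitude subsquare r = 17; +1 → 18 = s.

QG62fs90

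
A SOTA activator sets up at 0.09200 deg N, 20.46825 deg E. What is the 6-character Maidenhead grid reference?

KJ00fc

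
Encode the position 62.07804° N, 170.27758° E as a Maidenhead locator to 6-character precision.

Add 180° to longitude and 90° to latitude: 350.2776, 152.0780.
Field: lon ⌊350.2776/20⌋ = 17 → R; lat ⌊152.0780/10⌋ = 15 → P.
Square: lon ⌊10.2776/2⌋ = 5; lat ⌊2.0780/1⌋ = 2.
Subsquare: lon ⌊0.2776/0.0833333⌋ = 3 → d; lat ⌊0.0780/0.0416667⌋ = 1 → b.

RP52db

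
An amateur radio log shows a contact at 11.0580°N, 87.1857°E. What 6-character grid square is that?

NK31ob

Offset from 180°W / 90°S: lon 267.1857°, lat 101.0580°.
Field: 267.1857/20 → 13 → N, 101.0580/10 → 10 → K; chars NK.
Square: 7.1857/2 → 3, 1.0580/1 → 1; chars 31.
Subsquare: 1.1857/0.0833333 → 14 → o, 0.0580/0.0416667 → 1 → b; chars ob.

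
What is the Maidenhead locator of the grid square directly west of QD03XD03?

QD03wd93

Longitude extended square 0; −1 → -1, wraps to 9, carry into subsquare.
Longitude subsquare x = 23; −1 → 22 = w.
The latitude characters are unchanged.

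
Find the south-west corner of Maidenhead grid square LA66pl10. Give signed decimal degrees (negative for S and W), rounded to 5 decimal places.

-83.54167, 53.25833

Field L=11, A=0: +11·20° lon, +0·10° lat → SW at lon 40°, lat -90°.
Square 6, 6: +6·2° lon, +6·1° lat → SW at lon 52°, lat -84°.
Subsquare p=15, l=11: +15·0.0833333° lon, +11·0.0416667° lat → SW at lon 53.25°, lat -83.5417°.
Extended square 1, 0: +1·0.00833333° lon, +0·0.00416667° lat → SW at lon 53.2583°, lat -83.5417°.
latitude -83.54167, longitude 53.25833.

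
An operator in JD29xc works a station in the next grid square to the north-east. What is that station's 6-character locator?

JD39ad

Longitude subsquare x = 23; +1 → 24, wraps to 0 = a, carry into square.
Longitude square 2; +1 → 3.
Latitude subsquare c = 2; +1 → 3 = d.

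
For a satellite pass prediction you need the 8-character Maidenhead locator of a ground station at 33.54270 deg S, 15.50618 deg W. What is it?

IF26fk99

Shift to the Maidenhead origin (180°W, 90°S): lon 164.49382, lat 56.45730.
Field: 164.49382/20 → 8 → I, 56.45730/10 → 5 → F; chars IF.
Square: 4.49382/2 → 2, 6.45730/1 → 6; chars 26.
Subsquare: 0.49382/0.0833333 → 5 → f, 0.45730/0.0416667 → 10 → k; chars fk.
Extended square: 0.07715/0.00833333 → 9, 0.04063/0.00416667 → 9; chars 99.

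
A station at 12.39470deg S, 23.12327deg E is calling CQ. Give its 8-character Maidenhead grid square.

Offset from 180°W / 90°S: lon 203.12327°, lat 77.60530°.
Field: lon ⌊203.12327/20⌋ = 10 → K; lat ⌊77.60530/10⌋ = 7 → H.
Square: lon ⌊3.12327/2⌋ = 1; lat ⌊7.60530/1⌋ = 7.
Subsquare: lon ⌊1.12327/0.0833333⌋ = 13 → n; lat ⌊0.60530/0.0416667⌋ = 14 → o.
Extended square: lon ⌊0.03994/0.00833333⌋ = 4; lat ⌊0.02197/0.00416667⌋ = 5.

KH17no45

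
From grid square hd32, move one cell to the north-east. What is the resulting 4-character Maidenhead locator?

Longitude square 3; +1 → 4.
Latitude square 2; +1 → 3.

HD43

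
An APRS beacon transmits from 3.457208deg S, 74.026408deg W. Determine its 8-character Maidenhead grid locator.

FI26xn60

Offset from 180°W / 90°S: lon 105.97359°, lat 86.54279°.
Field: lon ⌊105.97359/20⌋ = 5 → F; lat ⌊86.54279/10⌋ = 8 → I.
Square: lon ⌊5.97359/2⌋ = 2; lat ⌊6.54279/1⌋ = 6.
Subsquare: lon ⌊1.97359/0.0833333⌋ = 23 → x; lat ⌊0.54279/0.0416667⌋ = 13 → n.
Extended square: lon ⌊0.05693/0.00833333⌋ = 6; lat ⌊0.00113/0.00416667⌋ = 0.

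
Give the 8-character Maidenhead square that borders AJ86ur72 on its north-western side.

AJ86ur63

Longitude extended square 7; −1 → 6.
Latitude extended square 2; +1 → 3.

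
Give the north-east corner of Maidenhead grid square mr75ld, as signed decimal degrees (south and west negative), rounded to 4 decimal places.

Field M=12, R=17: +12·20° lon, +17·10° lat → SW at lon 60°, lat 80°.
Square 7, 5: +7·2° lon, +5·1° lat → SW at lon 74°, lat 85°.
Subsquare l=11, d=3: +11·0.0833333° lon, +3·0.0416667° lat → SW at lon 74.9167°, lat 85.125°.
Cell spans 0.0833333° lon × 0.0416667° lat. NE corner is SW corner plus one full cell.
latitude 85.1667, longitude 75.0000.

85.1667, 75.0000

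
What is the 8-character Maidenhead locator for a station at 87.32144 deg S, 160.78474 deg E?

Offset from 180°W / 90°S: lon 340.78474°, lat 2.67856°.
Field: 340.78474/20 → 17 → R, 2.67856/10 → 0 → A; chars RA.
Square: 0.78474/2 → 0, 2.67856/1 → 2; chars 02.
Subsquare: 0.78474/0.0833333 → 9 → j, 0.67856/0.0416667 → 16 → q; chars jq.
Extended square: 0.03474/0.00833333 → 4, 0.01189/0.00416667 → 2; chars 42.

RA02jq42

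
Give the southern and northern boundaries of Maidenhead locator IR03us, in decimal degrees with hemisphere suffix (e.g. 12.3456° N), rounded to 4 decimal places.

83.7500° N, 83.7917° N

Field I=8, R=17: +8·20° lon, +17·10° lat → SW at lon -20°, lat 80°.
Square 0, 3: +0·2° lon, +3·1° lat → SW at lon -20°, lat 83°.
Subsquare u=20, s=18: +20·0.0833333° lon, +18·0.0416667° lat → SW at lon -18.3333°, lat 83.75°.
Cell spans 0.0833333° lon × 0.0416667° lat.
south 83.7500° N, north 83.7917° N.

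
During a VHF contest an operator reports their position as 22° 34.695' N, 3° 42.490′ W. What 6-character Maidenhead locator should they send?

Offset from 180°W / 90°S: lon 176.2918°, lat 112.5782°.
Field (20°×10°, letters A–R): lon ⌊176.2918/20⌋ = 8 → I; lat ⌊112.5782/10⌋ = 11 → L.
Square (2°×1°, digits 0–9): lon ⌊16.2918/2⌋ = 8; lat ⌊2.5782/1⌋ = 2.
Subsquare (5′×2.5′, letters a–x): lon ⌊0.2918/0.0833333⌋ = 3 → d; lat ⌊0.5782/0.0416667⌋ = 13 → n.

IL82dn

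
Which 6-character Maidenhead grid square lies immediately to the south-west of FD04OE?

FD04nd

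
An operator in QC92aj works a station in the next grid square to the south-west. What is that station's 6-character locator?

QC82xi

Longitude subsquare a = 0; −1 → -1, wraps to 23 = x, carry into square.
Longitude square 9; −1 → 8.
Latitude subsquare j = 9; −1 → 8 = i.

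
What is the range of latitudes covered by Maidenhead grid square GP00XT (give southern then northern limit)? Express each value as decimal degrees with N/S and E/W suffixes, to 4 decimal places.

60.7917° N, 60.8333° N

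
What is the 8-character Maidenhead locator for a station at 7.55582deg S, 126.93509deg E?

Add 180° to longitude and 90° to latitude: 306.93509, 82.44418.
Field: lon ⌊306.93509/20⌋ = 15 → P; lat ⌊82.44418/10⌋ = 8 → I.
Square: lon ⌊6.93509/2⌋ = 3; lat ⌊2.44418/1⌋ = 2.
Subsquare: lon ⌊0.93509/0.0833333⌋ = 11 → l; lat ⌊0.44418/0.0416667⌋ = 10 → k.
Extended square: lon ⌊0.01842/0.00833333⌋ = 2; lat ⌊0.02751/0.00416667⌋ = 6.

PI32lk26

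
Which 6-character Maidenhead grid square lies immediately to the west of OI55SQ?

OI55rq

Longitude subsquare s = 18; −1 → 17 = r.
The latitude characters are unchanged.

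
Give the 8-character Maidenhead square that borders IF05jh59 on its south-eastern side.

IF05jh68

Longitude extended square 5; +1 → 6.
Latitude extended square 9; −1 → 8.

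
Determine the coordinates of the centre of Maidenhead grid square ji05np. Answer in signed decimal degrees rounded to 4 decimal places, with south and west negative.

-4.3542, 1.1250

Field J=9, I=8: +9·20° lon, +8·10° lat → SW at lon 0°, lat -10°.
Square 0, 5: +0·2° lon, +5·1° lat → SW at lon 0°, lat -5°.
Subsquare n=13, p=15: +13·0.0833333° lon, +15·0.0416667° lat → SW at lon 1.08333°, lat -4.375°.
Cell spans 0.0833333° lon × 0.0416667° lat. Centre is SW corner plus half of each.
latitude -4.3542, longitude 1.1250.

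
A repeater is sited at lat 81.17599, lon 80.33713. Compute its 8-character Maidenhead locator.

NR01ee02

Add 180° to longitude and 90° to latitude: 260.33713, 171.17599.
Field: lon ⌊260.33713/20⌋ = 13 → N; lat ⌊171.17599/10⌋ = 17 → R.
Square: lon ⌊0.33713/2⌋ = 0; lat ⌊1.17599/1⌋ = 1.
Subsquare: lon ⌊0.33713/0.0833333⌋ = 4 → e; lat ⌊0.17599/0.0416667⌋ = 4 → e.
Extended square: lon ⌊0.00380/0.00833333⌋ = 0; lat ⌊0.00932/0.00416667⌋ = 2.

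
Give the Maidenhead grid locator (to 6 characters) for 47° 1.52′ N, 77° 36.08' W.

FN17ea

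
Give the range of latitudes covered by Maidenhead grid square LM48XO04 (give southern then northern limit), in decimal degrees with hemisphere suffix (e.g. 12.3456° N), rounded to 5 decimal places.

38.60000° N, 38.60417° N

Field L=11, M=12: +11·20° lon, +12·10° lat → SW at lon 40°, lat 30°.
Square 4, 8: +4·2° lon, +8·1° lat → SW at lon 48°, lat 38°.
Subsquare x=23, o=14: +23·0.0833333° lon, +14·0.0416667° lat → SW at lon 49.9167°, lat 38.5833°.
Extended square 0, 4: +0·0.00833333° lon, +4·0.00416667° lat → SW at lon 49.9167°, lat 38.6°.
Cell spans 0.00833333° lon × 0.00416667° lat.
south 38.60000° N, north 38.60417° N.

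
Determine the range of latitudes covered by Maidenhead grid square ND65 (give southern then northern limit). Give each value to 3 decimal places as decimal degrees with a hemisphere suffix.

55.000° S, 54.000° S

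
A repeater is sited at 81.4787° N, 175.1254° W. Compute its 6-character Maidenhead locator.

AR21kl

Shift to the Maidenhead origin (180°W, 90°S): lon 4.8746, lat 171.4787.
Field (20°×10°, letters A–R): lon ⌊4.8746/20⌋ = 0 → A; lat ⌊171.4787/10⌋ = 17 → R.
Square (2°×1°, digits 0–9): lon ⌊4.8746/2⌋ = 2; lat ⌊1.4787/1⌋ = 1.
Subsquare (5′×2.5′, letters a–x): lon ⌊0.8746/0.0833333⌋ = 10 → k; lat ⌊0.4787/0.0416667⌋ = 11 → l.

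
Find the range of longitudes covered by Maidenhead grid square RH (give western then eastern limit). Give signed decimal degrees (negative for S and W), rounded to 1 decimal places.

160.0, 180.0

Field R=17, H=7: +17·20° lon, +7·10° lat → SW at lon 160°, lat -20°.
Cell spans 20° lon × 10° lat.
west 160.0, east 180.0.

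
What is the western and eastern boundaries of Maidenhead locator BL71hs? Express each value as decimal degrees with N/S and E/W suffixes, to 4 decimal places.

145.4167° W, 145.3333° W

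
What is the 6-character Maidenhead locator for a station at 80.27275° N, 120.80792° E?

Offset from 180°W / 90°S: lon 300.8079°, lat 170.2728°.
Field: lon ⌊300.8079/20⌋ = 15 → P; lat ⌊170.2728/10⌋ = 17 → R.
Square: lon ⌊0.8079/2⌋ = 0; lat ⌊0.2728/1⌋ = 0.
Subsquare: lon ⌊0.8079/0.0833333⌋ = 9 → j; lat ⌊0.2728/0.0416667⌋ = 6 → g.

PR00jg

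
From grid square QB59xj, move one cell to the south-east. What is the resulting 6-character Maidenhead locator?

Longitude subsquare x = 23; +1 → 24, wraps to 0 = a, carry into square.
Longitude square 5; +1 → 6.
Latitude subsquare j = 9; −1 → 8 = i.

QB69ai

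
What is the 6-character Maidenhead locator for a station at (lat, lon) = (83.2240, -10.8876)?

Offset from 180°W / 90°S: lon 169.1124°, lat 173.2240°.
Field: 169.1124/20 → 8 → I, 173.2240/10 → 17 → R; chars IR.
Square: 9.1124/2 → 4, 3.2240/1 → 3; chars 43.
Subsquare: 1.1124/0.0833333 → 13 → n, 0.2240/0.0416667 → 5 → f; chars nf.

IR43nf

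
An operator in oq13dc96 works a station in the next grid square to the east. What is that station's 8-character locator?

Longitude extended square 9; +1 → 10, wraps to 0, carry into subsquare.
Longitude subsquare d = 3; +1 → 4 = e.
The latitude characters are unchanged.

OQ13ec06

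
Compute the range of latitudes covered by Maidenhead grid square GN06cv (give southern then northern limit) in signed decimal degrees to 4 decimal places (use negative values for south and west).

46.8750, 46.9167

Field G=6, N=13: +6·20° lon, +13·10° lat → SW at lon -60°, lat 40°.
Square 0, 6: +0·2° lon, +6·1° lat → SW at lon -60°, lat 46°.
Subsquare c=2, v=21: +2·0.0833333° lon, +21·0.0416667° lat → SW at lon -59.8333°, lat 46.875°.
Cell spans 0.0833333° lon × 0.0416667° lat.
south 46.8750, north 46.9167.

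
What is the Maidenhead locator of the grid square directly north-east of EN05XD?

EN15ae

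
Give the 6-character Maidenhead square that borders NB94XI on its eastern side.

OB04ai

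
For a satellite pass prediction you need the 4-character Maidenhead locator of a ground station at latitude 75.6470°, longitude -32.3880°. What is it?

Shift to the Maidenhead origin (180°W, 90°S): lon 147.61, lat 165.65.
Field: lon ⌊147.61/20⌋ = 7 → H; lat ⌊165.65/10⌋ = 16 → Q.
Square: lon ⌊7.61/2⌋ = 3; lat ⌊5.65/1⌋ = 5.

HQ35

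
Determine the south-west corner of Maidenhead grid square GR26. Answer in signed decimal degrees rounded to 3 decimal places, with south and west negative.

Field G=6, R=17: +6·20° lon, +17·10° lat → SW at lon -60°, lat 80°.
Square 2, 6: +2·2° lon, +6·1° lat → SW at lon -56°, lat 86°.
latitude 86.000, longitude -56.000.

86.000, -56.000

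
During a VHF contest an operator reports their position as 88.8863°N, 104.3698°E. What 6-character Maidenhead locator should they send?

OR28ev

Add 180° to longitude and 90° to latitude: 284.3698, 178.8863.
Field (20°×10°, letters A–R): lon ⌊284.3698/20⌋ = 14 → O; lat ⌊178.8863/10⌋ = 17 → R.
Square (2°×1°, digits 0–9): lon ⌊4.3698/2⌋ = 2; lat ⌊8.8863/1⌋ = 8.
Subsquare (5′×2.5′, letters a–x): lon ⌊0.3698/0.0833333⌋ = 4 → e; lat ⌊0.8863/0.0416667⌋ = 21 → v.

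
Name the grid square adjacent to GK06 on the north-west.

Longitude square 0; −1 → -1, wraps to 9, carry into field.
Longitude field G = 6; −1 → 5 = F.
Latitude square 6; +1 → 7.

FK97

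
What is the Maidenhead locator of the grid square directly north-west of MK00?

Longitude square 0; −1 → -1, wraps to 9, carry into field.
Longitude field M = 12; −1 → 11 = L.
Latitude square 0; +1 → 1.

LK91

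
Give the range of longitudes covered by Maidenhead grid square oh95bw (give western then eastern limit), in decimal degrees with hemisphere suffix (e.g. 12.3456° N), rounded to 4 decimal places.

118.0833° E, 118.1667° E

Field O=14, H=7: +14·20° lon, +7·10° lat → SW at lon 100°, lat -20°.
Square 9, 5: +9·2° lon, +5·1° lat → SW at lon 118°, lat -15°.
Subsquare b=1, w=22: +1·0.0833333° lon, +22·0.0416667° lat → SW at lon 118.083°, lat -14.0833°.
Cell spans 0.0833333° lon × 0.0416667° lat.
west 118.0833° E, east 118.1667° E.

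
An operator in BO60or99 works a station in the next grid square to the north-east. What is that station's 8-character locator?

BO60ps00

Longitude extended square 9; +1 → 10, wraps to 0, carry into subsquare.
Longitude subsquare o = 14; +1 → 15 = p.
Latitude extended square 9; +1 → 10, wraps to 0, carry into subsquare.
Latitude subsquare r = 17; +1 → 18 = s.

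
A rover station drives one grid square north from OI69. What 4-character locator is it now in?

Latitude square 9; +1 → 10, wraps to 0, carry into field.
Latitude field I = 8; +1 → 9 = J.
The longitude characters are unchanged.

OJ60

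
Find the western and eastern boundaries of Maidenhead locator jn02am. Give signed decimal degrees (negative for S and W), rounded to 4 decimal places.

0.0000, 0.0833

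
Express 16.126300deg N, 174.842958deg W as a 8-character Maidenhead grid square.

AK26nd80

Offset from 180°W / 90°S: lon 5.15704°, lat 106.12630°.
Field: lon ⌊5.15704/20⌋ = 0 → A; lat ⌊106.12630/10⌋ = 10 → K.
Square: lon ⌊5.15704/2⌋ = 2; lat ⌊6.12630/1⌋ = 6.
Subsquare: lon ⌊1.15704/0.0833333⌋ = 13 → n; lat ⌊0.12630/0.0416667⌋ = 3 → d.
Extended square: lon ⌊0.07371/0.00833333⌋ = 8; lat ⌊0.00130/0.00416667⌋ = 0.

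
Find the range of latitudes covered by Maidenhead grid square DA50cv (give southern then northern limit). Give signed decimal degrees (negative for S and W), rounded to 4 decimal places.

-89.1250, -89.0833

Field D=3, A=0: +3·20° lon, +0·10° lat → SW at lon -120°, lat -90°.
Square 5, 0: +5·2° lon, +0·1° lat → SW at lon -110°, lat -90°.
Subsquare c=2, v=21: +2·0.0833333° lon, +21·0.0416667° lat → SW at lon -109.833°, lat -89.125°.
Cell spans 0.0833333° lon × 0.0416667° lat.
south -89.1250, north -89.0833.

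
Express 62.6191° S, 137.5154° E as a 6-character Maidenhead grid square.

PC87sj

Shift to the Maidenhead origin (180°W, 90°S): lon 317.5154, lat 27.3809.
Field: 317.5154/20 → 15 → P, 27.3809/10 → 2 → C; chars PC.
Square: 17.5154/2 → 8, 7.3809/1 → 7; chars 87.
Subsquare: 1.5154/0.0833333 → 18 → s, 0.3809/0.0416667 → 9 → j; chars sj.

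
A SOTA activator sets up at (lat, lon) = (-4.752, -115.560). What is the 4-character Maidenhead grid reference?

Offset from 180°W / 90°S: lon 64.44°, lat 85.25°.
Field (20°×10°, letters A–R): 64.44/20 → 3 → D, 85.25/10 → 8 → I; chars DI.
Square (2°×1°, digits 0–9): 4.44/2 → 2, 5.25/1 → 5; chars 25.

DI25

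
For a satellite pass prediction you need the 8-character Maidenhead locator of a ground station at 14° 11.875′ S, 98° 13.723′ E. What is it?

NH95ct72

Shift to the Maidenhead origin (180°W, 90°S): lon 278.22872, lat 75.80208.
Field: 278.22872/20 → 13 → N, 75.80208/10 → 7 → H; chars NH.
Square: 18.22872/2 → 9, 5.80208/1 → 5; chars 95.
Subsquare: 0.22872/0.0833333 → 2 → c, 0.80208/0.0416667 → 19 → t; chars ct.
Extended square: 0.06205/0.00833333 → 7, 0.01042/0.00416667 → 2; chars 72.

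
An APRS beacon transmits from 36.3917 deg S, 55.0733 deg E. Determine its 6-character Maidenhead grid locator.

Shift to the Maidenhead origin (180°W, 90°S): lon 235.0733, lat 53.6083.
Field (20°×10°, letters A–R): 235.0733/20 → 11 → L, 53.6083/10 → 5 → F; chars LF.
Square (2°×1°, digits 0–9): 15.0733/2 → 7, 3.6083/1 → 3; chars 73.
Subsquare (5′×2.5′, letters a–x): 1.0733/0.0833333 → 12 → m, 0.6083/0.0416667 → 14 → o; chars mo.

LF73mo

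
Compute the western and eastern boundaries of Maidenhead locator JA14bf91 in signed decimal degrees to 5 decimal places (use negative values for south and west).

Field J=9, A=0: +9·20° lon, +0·10° lat → SW at lon 0°, lat -90°.
Square 1, 4: +1·2° lon, +4·1° lat → SW at lon 2°, lat -86°.
Subsquare b=1, f=5: +1·0.0833333° lon, +5·0.0416667° lat → SW at lon 2.08333°, lat -85.7917°.
Extended square 9, 1: +9·0.00833333° lon, +1·0.00416667° lat → SW at lon 2.15833°, lat -85.7875°.
Cell spans 0.00833333° lon × 0.00416667° lat.
west 2.15833, east 2.16667.

2.15833, 2.16667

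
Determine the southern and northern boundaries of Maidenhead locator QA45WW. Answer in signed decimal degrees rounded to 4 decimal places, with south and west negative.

-84.0833, -84.0417

Field Q=16, A=0: +16·20° lon, +0·10° lat → SW at lon 140°, lat -90°.
Square 4, 5: +4·2° lon, +5·1° lat → SW at lon 148°, lat -85°.
Subsquare w=22, w=22: +22·0.0833333° lon, +22·0.0416667° lat → SW at lon 149.833°, lat -84.0833°.
Cell spans 0.0833333° lon × 0.0416667° lat.
south -84.0833, north -84.0417.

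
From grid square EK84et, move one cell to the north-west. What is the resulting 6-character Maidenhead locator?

EK84du

Longitude subsquare e = 4; −1 → 3 = d.
Latitude subsquare t = 19; +1 → 20 = u.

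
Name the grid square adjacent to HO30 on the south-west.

HN29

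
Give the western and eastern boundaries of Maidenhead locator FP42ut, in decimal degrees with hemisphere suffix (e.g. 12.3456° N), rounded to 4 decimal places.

70.3333° W, 70.2500° W

Field F=5, P=15: +5·20° lon, +15·10° lat → SW at lon -80°, lat 60°.
Square 4, 2: +4·2° lon, +2·1° lat → SW at lon -72°, lat 62°.
Subsquare u=20, t=19: +20·0.0833333° lon, +19·0.0416667° lat → SW at lon -70.3333°, lat 62.7917°.
Cell spans 0.0833333° lon × 0.0416667° lat.
west 70.3333° W, east 70.2500° W.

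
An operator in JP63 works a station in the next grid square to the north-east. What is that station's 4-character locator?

Longitude square 6; +1 → 7.
Latitude square 3; +1 → 4.

JP74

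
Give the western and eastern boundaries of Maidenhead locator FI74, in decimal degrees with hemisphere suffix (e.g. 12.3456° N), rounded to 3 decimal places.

66.000° W, 64.000° W

Field F=5, I=8: +5·20° lon, +8·10° lat → SW at lon -80°, lat -10°.
Square 7, 4: +7·2° lon, +4·1° lat → SW at lon -66°, lat -6°.
Cell spans 2° lon × 1° lat.
west 66.000° W, east 64.000° W.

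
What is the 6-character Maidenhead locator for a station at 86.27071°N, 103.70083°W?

DR86dg

Shift to the Maidenhead origin (180°W, 90°S): lon 76.2992, lat 176.2707.
Field: lon ⌊76.2992/20⌋ = 3 → D; lat ⌊176.2707/10⌋ = 17 → R.
Square: lon ⌊16.2992/2⌋ = 8; lat ⌊6.2707/1⌋ = 6.
Subsquare: lon ⌊0.2992/0.0833333⌋ = 3 → d; lat ⌊0.2707/0.0416667⌋ = 6 → g.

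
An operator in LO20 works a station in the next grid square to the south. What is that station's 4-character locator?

LN29

Latitude square 0; −1 → -1, wraps to 9, carry into field.
Latitude field O = 14; −1 → 13 = N.
The longitude characters are unchanged.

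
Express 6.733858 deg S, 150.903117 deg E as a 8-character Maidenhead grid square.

QI53kg83

Offset from 180°W / 90°S: lon 330.90312°, lat 83.26614°.
Field: lon ⌊330.90312/20⌋ = 16 → Q; lat ⌊83.26614/10⌋ = 8 → I.
Square: lon ⌊10.90312/2⌋ = 5; lat ⌊3.26614/1⌋ = 3.
Subsquare: lon ⌊0.90312/0.0833333⌋ = 10 → k; lat ⌊0.26614/0.0416667⌋ = 6 → g.
Extended square: lon ⌊0.06978/0.00833333⌋ = 8; lat ⌊0.01614/0.00416667⌋ = 3.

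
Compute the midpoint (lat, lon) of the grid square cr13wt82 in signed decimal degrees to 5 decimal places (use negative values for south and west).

Field C=2, R=17: +2·20° lon, +17·10° lat → SW at lon -140°, lat 80°.
Square 1, 3: +1·2° lon, +3·1° lat → SW at lon -138°, lat 83°.
Subsquare w=22, t=19: +22·0.0833333° lon, +19·0.0416667° lat → SW at lon -136.167°, lat 83.7917°.
Extended square 8, 2: +8·0.00833333° lon, +2·0.00416667° lat → SW at lon -136.1°, lat 83.8°.
Cell spans 0.00833333° lon × 0.00416667° lat. Centre is SW corner plus half of each.
latitude 83.80208, longitude -136.09583.

83.80208, -136.09583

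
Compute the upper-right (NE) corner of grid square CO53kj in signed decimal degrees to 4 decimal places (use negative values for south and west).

53.4167, -129.0833

Field C=2, O=14: +2·20° lon, +14·10° lat → SW at lon -140°, lat 50°.
Square 5, 3: +5·2° lon, +3·1° lat → SW at lon -130°, lat 53°.
Subsquare k=10, j=9: +10·0.0833333° lon, +9·0.0416667° lat → SW at lon -129.167°, lat 53.375°.
Cell spans 0.0833333° lon × 0.0416667° lat. NE corner is SW corner plus one full cell.
latitude 53.4167, longitude -129.0833.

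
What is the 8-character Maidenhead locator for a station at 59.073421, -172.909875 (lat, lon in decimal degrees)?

AO39nb07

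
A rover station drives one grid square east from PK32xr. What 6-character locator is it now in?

PK42ar

Longitude subsquare x = 23; +1 → 24, wraps to 0 = a, carry into square.
Longitude square 3; +1 → 4.
The latitude characters are unchanged.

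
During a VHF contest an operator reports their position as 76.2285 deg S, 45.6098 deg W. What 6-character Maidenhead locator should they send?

GB73es

Shift to the Maidenhead origin (180°W, 90°S): lon 134.3902, lat 13.7715.
Field: 134.3902/20 → 6 → G, 13.7715/10 → 1 → B; chars GB.
Square: 14.3902/2 → 7, 3.7715/1 → 3; chars 73.
Subsquare: 0.3902/0.0833333 → 4 → e, 0.7715/0.0416667 → 18 → s; chars es.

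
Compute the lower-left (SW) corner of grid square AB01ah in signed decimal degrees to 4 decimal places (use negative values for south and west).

-78.7083, -180.0000

Field A=0, B=1: +0·20° lon, +1·10° lat → SW at lon -180°, lat -80°.
Square 0, 1: +0·2° lon, +1·1° lat → SW at lon -180°, lat -79°.
Subsquare a=0, h=7: +0·0.0833333° lon, +7·0.0416667° lat → SW at lon -180°, lat -78.7083°.
latitude -78.7083, longitude -180.0000.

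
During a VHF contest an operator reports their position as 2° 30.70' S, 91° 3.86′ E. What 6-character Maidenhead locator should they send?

Offset from 180°W / 90°S: lon 271.0643°, lat 87.4883°.
Field: lon ⌊271.0643/20⌋ = 13 → N; lat ⌊87.4883/10⌋ = 8 → I.
Square: lon ⌊11.0643/2⌋ = 5; lat ⌊7.4883/1⌋ = 7.
Subsquare: lon ⌊1.0643/0.0833333⌋ = 12 → m; lat ⌊0.4883/0.0416667⌋ = 11 → l.

NI57ml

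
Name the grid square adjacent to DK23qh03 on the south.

Latitude extended square 3; −1 → 2.
The longitude characters are unchanged.

DK23qh02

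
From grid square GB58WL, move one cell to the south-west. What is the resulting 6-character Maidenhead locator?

Longitude subsquare w = 22; −1 → 21 = v.
Latitude subsquare l = 11; −1 → 10 = k.

GB58vk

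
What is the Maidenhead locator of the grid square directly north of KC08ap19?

KC08aq10

Latitude extended square 9; +1 → 10, wraps to 0, carry into subsquare.
Latitude subsquare p = 15; +1 → 16 = q.
The longitude characters are unchanged.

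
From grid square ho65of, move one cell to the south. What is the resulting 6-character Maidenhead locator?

Latitude subsquare f = 5; −1 → 4 = e.
The longitude characters are unchanged.

HO65oe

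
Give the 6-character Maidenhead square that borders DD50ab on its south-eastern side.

Longitude subsquare a = 0; +1 → 1 = b.
Latitude subsquare b = 1; −1 → 0 = a.

DD50ba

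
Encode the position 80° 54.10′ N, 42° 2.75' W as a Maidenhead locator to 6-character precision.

Add 180° to longitude and 90° to latitude: 137.9542, 170.9017.
Field: lon ⌊137.9542/20⌋ = 6 → G; lat ⌊170.9017/10⌋ = 17 → R.
Square: lon ⌊17.9542/2⌋ = 8; lat ⌊0.9017/1⌋ = 0.
Subsquare: lon ⌊1.9542/0.0833333⌋ = 23 → x; lat ⌊0.9017/0.0416667⌋ = 21 → v.

GR80xv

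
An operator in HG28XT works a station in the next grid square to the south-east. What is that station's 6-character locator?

HG38as

Longitude subsquare x = 23; +1 → 24, wraps to 0 = a, carry into square.
Longitude square 2; +1 → 3.
Latitude subsquare t = 19; −1 → 18 = s.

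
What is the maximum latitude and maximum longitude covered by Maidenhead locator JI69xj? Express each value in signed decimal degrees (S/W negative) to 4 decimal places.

-0.5833, 14.0000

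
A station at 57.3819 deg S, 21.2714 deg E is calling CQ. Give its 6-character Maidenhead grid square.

Shift to the Maidenhead origin (180°W, 90°S): lon 201.2714, lat 32.6181.
Field (20°×10°, letters A–R): lon ⌊201.2714/20⌋ = 10 → K; lat ⌊32.6181/10⌋ = 3 → D.
Square (2°×1°, digits 0–9): lon ⌊1.2714/2⌋ = 0; lat ⌊2.6181/1⌋ = 2.
Subsquare (5′×2.5′, letters a–x): lon ⌊1.2714/0.0833333⌋ = 15 → p; lat ⌊0.6181/0.0416667⌋ = 14 → o.

KD02po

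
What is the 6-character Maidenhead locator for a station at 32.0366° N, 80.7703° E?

NM02ja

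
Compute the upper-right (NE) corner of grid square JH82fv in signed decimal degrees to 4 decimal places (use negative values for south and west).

-17.0833, 16.5000

Field J=9, H=7: +9·20° lon, +7·10° lat → SW at lon 0°, lat -20°.
Square 8, 2: +8·2° lon, +2·1° lat → SW at lon 16°, lat -18°.
Subsquare f=5, v=21: +5·0.0833333° lon, +21·0.0416667° lat → SW at lon 16.4167°, lat -17.125°.
Cell spans 0.0833333° lon × 0.0416667° lat. NE corner is SW corner plus one full cell.
latitude -17.0833, longitude 16.5000.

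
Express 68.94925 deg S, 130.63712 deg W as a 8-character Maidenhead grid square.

CC41qb32

Offset from 180°W / 90°S: lon 49.36288°, lat 21.05075°.
Field: lon ⌊49.36288/20⌋ = 2 → C; lat ⌊21.05075/10⌋ = 2 → C.
Square: lon ⌊9.36288/2⌋ = 4; lat ⌊1.05075/1⌋ = 1.
Subsquare: lon ⌊1.36288/0.0833333⌋ = 16 → q; lat ⌊0.05075/0.0416667⌋ = 1 → b.
Extended square: lon ⌊0.02955/0.00833333⌋ = 3; lat ⌊0.00908/0.00416667⌋ = 2.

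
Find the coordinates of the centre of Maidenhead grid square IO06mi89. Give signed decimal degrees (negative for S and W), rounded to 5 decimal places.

Field I=8, O=14: +8·20° lon, +14·10° lat → SW at lon -20°, lat 50°.
Square 0, 6: +0·2° lon, +6·1° lat → SW at lon -20°, lat 56°.
Subsquare m=12, i=8: +12·0.0833333° lon, +8·0.0416667° lat → SW at lon -19°, lat 56.3333°.
Extended square 8, 9: +8·0.00833333° lon, +9·0.00416667° lat → SW at lon -18.9333°, lat 56.3708°.
Cell spans 0.00833333° lon × 0.00416667° lat. Centre is SW corner plus half of each.
latitude 56.37292, longitude -18.92917.

56.37292, -18.92917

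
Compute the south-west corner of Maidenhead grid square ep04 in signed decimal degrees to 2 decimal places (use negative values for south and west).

Field E=4, P=15: +4·20° lon, +15·10° lat → SW at lon -100°, lat 60°.
Square 0, 4: +0·2° lon, +4·1° lat → SW at lon -100°, lat 64°.
latitude 64.00, longitude -100.00.

64.00, -100.00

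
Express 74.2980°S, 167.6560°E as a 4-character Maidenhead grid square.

Shift to the Maidenhead origin (180°W, 90°S): lon 347.66, lat 15.70.
Field: 347.66/20 → 17 → R, 15.70/10 → 1 → B; chars RB.
Square: 7.66/2 → 3, 5.70/1 → 5; chars 35.

RB35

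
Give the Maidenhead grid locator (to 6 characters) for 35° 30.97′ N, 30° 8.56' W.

HM45wm

Add 180° to longitude and 90° to latitude: 149.8573, 125.5162.
Field: lon ⌊149.8573/20⌋ = 7 → H; lat ⌊125.5162/10⌋ = 12 → M.
Square: lon ⌊9.8573/2⌋ = 4; lat ⌊5.5162/1⌋ = 5.
Subsquare: lon ⌊1.8573/0.0833333⌋ = 22 → w; lat ⌊0.5162/0.0416667⌋ = 12 → m.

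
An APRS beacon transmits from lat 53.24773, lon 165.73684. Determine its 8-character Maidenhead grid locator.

RO23uf89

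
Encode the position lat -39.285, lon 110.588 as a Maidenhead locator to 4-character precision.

OF50

Shift to the Maidenhead origin (180°W, 90°S): lon 290.59, lat 50.72.
Field: 290.59/20 → 14 → O, 50.72/10 → 5 → F; chars OF.
Square: 10.59/2 → 5, 0.72/1 → 0; chars 50.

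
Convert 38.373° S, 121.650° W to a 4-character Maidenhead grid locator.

CF91

Shift to the Maidenhead origin (180°W, 90°S): lon 58.35, lat 51.63.
Field (20°×10°, letters A–R): 58.35/20 → 2 → C, 51.63/10 → 5 → F; chars CF.
Square (2°×1°, digits 0–9): 18.35/2 → 9, 1.63/1 → 1; chars 91.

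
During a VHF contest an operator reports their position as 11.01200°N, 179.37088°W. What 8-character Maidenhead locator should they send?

Shift to the Maidenhead origin (180°W, 90°S): lon 0.62912, lat 101.01200.
Field: 0.62912/20 → 0 → A, 101.01200/10 → 10 → K; chars AK.
Square: 0.62912/2 → 0, 1.01200/1 → 1; chars 01.
Subsquare: 0.62912/0.0833333 → 7 → h, 0.01200/0.0416667 → 0 → a; chars ha.
Extended square: 0.04579/0.00833333 → 5, 0.01200/0.00416667 → 2; chars 52.

AK01ha52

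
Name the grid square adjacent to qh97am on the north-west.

QH87xn

Longitude subsquare a = 0; −1 → -1, wraps to 23 = x, carry into square.
Longitude square 9; −1 → 8.
Latitude subsquare m = 12; +1 → 13 = n.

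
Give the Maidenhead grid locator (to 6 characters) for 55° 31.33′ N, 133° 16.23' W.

CO35im

Shift to the Maidenhead origin (180°W, 90°S): lon 46.7295, lat 145.5222.
Field (20°×10°, letters A–R): 46.7295/20 → 2 → C, 145.5222/10 → 14 → O; chars CO.
Square (2°×1°, digits 0–9): 6.7295/2 → 3, 5.5222/1 → 5; chars 35.
Subsquare (5′×2.5′, letters a–x): 0.7295/0.0833333 → 8 → i, 0.5222/0.0416667 → 12 → m; chars im.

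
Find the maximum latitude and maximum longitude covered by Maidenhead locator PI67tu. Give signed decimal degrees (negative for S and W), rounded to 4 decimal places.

Field P=15, I=8: +15·20° lon, +8·10° lat → SW at lon 120°, lat -10°.
Square 6, 7: +6·2° lon, +7·1° lat → SW at lon 132°, lat -3°.
Subsquare t=19, u=20: +19·0.0833333° lon, +20·0.0416667° lat → SW at lon 133.583°, lat -2.16667°.
Cell spans 0.0833333° lon × 0.0416667° lat. NE corner is SW corner plus one full cell.
latitude -2.1250, longitude 133.6667.

-2.1250, 133.6667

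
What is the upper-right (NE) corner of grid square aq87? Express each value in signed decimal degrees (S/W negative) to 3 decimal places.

78.000, -162.000

Field A=0, Q=16: +0·20° lon, +16·10° lat → SW at lon -180°, lat 70°.
Square 8, 7: +8·2° lon, +7·1° lat → SW at lon -164°, lat 77°.
Cell spans 2° lon × 1° lat. NE corner is SW corner plus one full cell.
latitude 78.000, longitude -162.000.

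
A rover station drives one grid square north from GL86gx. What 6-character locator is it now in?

Latitude subsquare x = 23; +1 → 24, wraps to 0 = a, carry into square.
Latitude square 6; +1 → 7.
The longitude characters are unchanged.

GL87ga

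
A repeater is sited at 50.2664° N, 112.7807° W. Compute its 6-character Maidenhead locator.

Offset from 180°W / 90°S: lon 67.2193°, lat 140.2664°.
Field: lon ⌊67.2193/20⌋ = 3 → D; lat ⌊140.2664/10⌋ = 14 → O.
Square: lon ⌊7.2193/2⌋ = 3; lat ⌊0.2664/1⌋ = 0.
Subsquare: lon ⌊1.2193/0.0833333⌋ = 14 → o; lat ⌊0.2664/0.0416667⌋ = 6 → g.

DO30og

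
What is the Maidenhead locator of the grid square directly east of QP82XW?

QP92aw

Longitude subsquare x = 23; +1 → 24, wraps to 0 = a, carry into square.
Longitude square 8; +1 → 9.
The latitude characters are unchanged.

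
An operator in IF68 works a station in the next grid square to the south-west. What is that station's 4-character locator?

Longitude square 6; −1 → 5.
Latitude square 8; −1 → 7.

IF57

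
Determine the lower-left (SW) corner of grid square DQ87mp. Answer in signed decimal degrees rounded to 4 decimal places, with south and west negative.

Field D=3, Q=16: +3·20° lon, +16·10° lat → SW at lon -120°, lat 70°.
Square 8, 7: +8·2° lon, +7·1° lat → SW at lon -104°, lat 77°.
Subsquare m=12, p=15: +12·0.0833333° lon, +15·0.0416667° lat → SW at lon -103°, lat 77.625°.
latitude 77.6250, longitude -103.0000.

77.6250, -103.0000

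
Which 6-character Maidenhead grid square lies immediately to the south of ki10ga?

Latitude subsquare a = 0; −1 → -1, wraps to 23 = x, carry into square.
Latitude square 0; −1 → -1, wraps to 9, carry into field.
Latitude field I = 8; −1 → 7 = H.
The longitude characters are unchanged.

KH19gx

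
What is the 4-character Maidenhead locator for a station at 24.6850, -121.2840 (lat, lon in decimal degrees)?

CL94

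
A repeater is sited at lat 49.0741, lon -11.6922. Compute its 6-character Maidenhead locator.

IN49db

Add 180° to longitude and 90° to latitude: 168.3078, 139.0741.
Field: 168.3078/20 → 8 → I, 139.0741/10 → 13 → N; chars IN.
Square: 8.3078/2 → 4, 9.0741/1 → 9; chars 49.
Subsquare: 0.3078/0.0833333 → 3 → d, 0.0741/0.0416667 → 1 → b; chars db.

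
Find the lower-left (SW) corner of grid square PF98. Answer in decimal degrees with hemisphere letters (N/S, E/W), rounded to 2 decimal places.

32.00° S, 138.00° E

Field P=15, F=5: +15·20° lon, +5·10° lat → SW at lon 120°, lat -40°.
Square 9, 8: +9·2° lon, +8·1° lat → SW at lon 138°, lat -32°.
latitude 32.00° S, longitude 138.00° E.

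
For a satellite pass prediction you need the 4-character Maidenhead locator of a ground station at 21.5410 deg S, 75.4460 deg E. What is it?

MG78

Shift to the Maidenhead origin (180°W, 90°S): lon 255.45, lat 68.46.
Field (20°×10°, letters A–R): 255.45/20 → 12 → M, 68.46/10 → 6 → G; chars MG.
Square (2°×1°, digits 0–9): 15.45/2 → 7, 8.46/1 → 8; chars 78.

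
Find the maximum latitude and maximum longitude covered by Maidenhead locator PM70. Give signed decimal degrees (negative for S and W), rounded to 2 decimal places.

Field P=15, M=12: +15·20° lon, +12·10° lat → SW at lon 120°, lat 30°.
Square 7, 0: +7·2° lon, +0·1° lat → SW at lon 134°, lat 30°.
Cell spans 2° lon × 1° lat. NE corner is SW corner plus one full cell.
latitude 31.00, longitude 136.00.

31.00, 136.00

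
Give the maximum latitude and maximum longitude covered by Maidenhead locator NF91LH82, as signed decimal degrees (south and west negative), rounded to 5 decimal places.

Field N=13, F=5: +13·20° lon, +5·10° lat → SW at lon 80°, lat -40°.
Square 9, 1: +9·2° lon, +1·1° lat → SW at lon 98°, lat -39°.
Subsquare l=11, h=7: +11·0.0833333° lon, +7·0.0416667° lat → SW at lon 98.9167°, lat -38.7083°.
Extended square 8, 2: +8·0.00833333° lon, +2·0.00416667° lat → SW at lon 98.9833°, lat -38.7°.
Cell spans 0.00833333° lon × 0.00416667° lat. NE corner is SW corner plus one full cell.
latitude -38.69583, longitude 98.99167.

-38.69583, 98.99167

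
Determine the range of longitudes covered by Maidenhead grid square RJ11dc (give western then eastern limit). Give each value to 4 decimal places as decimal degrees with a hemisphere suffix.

162.2500° E, 162.3333° E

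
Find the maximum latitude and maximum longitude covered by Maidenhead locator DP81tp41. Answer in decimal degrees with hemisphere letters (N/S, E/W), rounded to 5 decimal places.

61.63333° N, 102.37500° W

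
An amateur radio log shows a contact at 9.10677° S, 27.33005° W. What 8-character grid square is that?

HI60iv04

Offset from 180°W / 90°S: lon 152.66995°, lat 80.89323°.
Field: lon ⌊152.66995/20⌋ = 7 → H; lat ⌊80.89323/10⌋ = 8 → I.
Square: lon ⌊12.66995/2⌋ = 6; lat ⌊0.89323/1⌋ = 0.
Subsquare: lon ⌊0.66995/0.0833333⌋ = 8 → i; lat ⌊0.89323/0.0416667⌋ = 21 → v.
Extended square: lon ⌊0.00328/0.00833333⌋ = 0; lat ⌊0.01823/0.00416667⌋ = 4.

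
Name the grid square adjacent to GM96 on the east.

Longitude square 9; +1 → 10, wraps to 0, carry into field.
Longitude field G = 6; +1 → 7 = H.
The latitude characters are unchanged.

HM06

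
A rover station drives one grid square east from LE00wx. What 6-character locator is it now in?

LE00xx

Longitude subsquare w = 22; +1 → 23 = x.
The latitude characters are unchanged.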